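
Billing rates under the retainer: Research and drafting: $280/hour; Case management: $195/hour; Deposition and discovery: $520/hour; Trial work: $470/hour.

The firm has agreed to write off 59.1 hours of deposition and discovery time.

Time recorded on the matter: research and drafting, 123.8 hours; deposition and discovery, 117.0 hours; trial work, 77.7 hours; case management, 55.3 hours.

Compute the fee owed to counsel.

$112,074.50

Research and drafting: 123.8 × $280 = $34,664.00
Case management: 55.3 × $195 = $10,783.50
Deposition and discovery: 117.0 × $520 = $60,840.00
Trial work: 77.7 × $470 = $36,519.00
Subtotal: $142,806.50
Write-off: 59.1 × $520 = $30,732.00
Total: $142,806.50 − $30,732.00 = $112,074.50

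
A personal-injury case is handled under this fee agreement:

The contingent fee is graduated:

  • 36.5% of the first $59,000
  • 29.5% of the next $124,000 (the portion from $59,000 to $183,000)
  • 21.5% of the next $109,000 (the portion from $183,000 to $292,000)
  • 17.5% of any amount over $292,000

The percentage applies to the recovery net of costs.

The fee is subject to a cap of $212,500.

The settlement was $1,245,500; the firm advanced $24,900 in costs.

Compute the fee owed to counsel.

$212,500.00

Fee base (net of costs): $1,245,500 − $24,900 = $1,220,600
First $59,000 at 36.5% = $21,535.00
Next $124,000 at 29.5% = $36,580.00
Next $109,000 at 21.5% = $23,435.00
Remaining $928,600 at 17.5% = $162,505.00
Fee: $21,535.00 + $36,580.00 + $23,435.00 + $162,505.00 = $244,055.00
$244,055.00 exceeds the $212,500 cap, so the fee is capped at $212,500.00.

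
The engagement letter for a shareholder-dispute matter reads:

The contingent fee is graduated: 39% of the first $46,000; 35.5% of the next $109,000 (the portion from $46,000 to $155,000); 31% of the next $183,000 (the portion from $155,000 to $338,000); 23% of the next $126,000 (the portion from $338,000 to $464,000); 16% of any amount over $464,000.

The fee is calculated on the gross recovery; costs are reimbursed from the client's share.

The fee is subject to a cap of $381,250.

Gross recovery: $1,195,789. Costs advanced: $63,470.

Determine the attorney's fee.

Fee base is the gross recovery, $1,195,789; costs are reimbursed separately.
First $46,000 at 39% = $17,940.00
Next $109,000 at 35.5% = $38,695.00
Next $183,000 at 31% = $56,730.00
Next $126,000 at 23% = $28,980.00
Remaining $731,789 at 16% = $117,086.24
Fee: $17,940.00 + $38,695.00 + $56,730.00 + $28,980.00 + $117,086.24 = $259,431.24
$259,431.24 is under the $381,250 cap.

$259,431.24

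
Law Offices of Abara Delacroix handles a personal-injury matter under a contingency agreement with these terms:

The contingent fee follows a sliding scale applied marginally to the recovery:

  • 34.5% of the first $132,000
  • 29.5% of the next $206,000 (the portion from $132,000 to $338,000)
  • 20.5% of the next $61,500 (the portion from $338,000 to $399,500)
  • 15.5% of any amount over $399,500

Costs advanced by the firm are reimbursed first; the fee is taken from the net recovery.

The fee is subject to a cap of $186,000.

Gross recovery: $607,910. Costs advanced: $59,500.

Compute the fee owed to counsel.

Fee base (net of costs): $607,910 − $59,500 = $548,410
First $132,000 at 34.5% = $45,540.00
Next $206,000 at 29.5% = $60,770.00
Next $61,500 at 20.5% = $12,607.50
Remaining $148,910 at 15.5% = $23,081.05
Fee: $45,540.00 + $60,770.00 + $12,607.50 + $23,081.05 = $141,998.55
$141,998.55 is under the $186,000 cap.

$141,998.55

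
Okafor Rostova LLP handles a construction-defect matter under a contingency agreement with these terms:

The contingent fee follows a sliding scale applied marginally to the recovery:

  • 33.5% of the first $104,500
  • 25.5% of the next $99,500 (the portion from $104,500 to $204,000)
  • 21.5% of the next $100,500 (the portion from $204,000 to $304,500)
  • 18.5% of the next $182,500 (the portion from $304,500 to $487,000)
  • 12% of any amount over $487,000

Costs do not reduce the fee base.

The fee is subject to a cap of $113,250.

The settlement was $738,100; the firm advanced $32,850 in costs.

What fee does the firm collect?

$113,250.00

Fee base is the gross recovery, $738,100; costs are reimbursed separately.
First $104,500 at 33.5% = $35,007.50
Next $99,500 at 25.5% = $25,372.50
Next $100,500 at 21.5% = $21,607.50
Next $182,500 at 18.5% = $33,762.50
Remaining $251,100 at 12% = $30,132.00
Fee: $35,007.50 + $25,372.50 + $21,607.50 + $33,762.50 + $30,132.00 = $145,882.00
$145,882.00 exceeds the $113,250 cap, so the fee is capped at $113,250.00.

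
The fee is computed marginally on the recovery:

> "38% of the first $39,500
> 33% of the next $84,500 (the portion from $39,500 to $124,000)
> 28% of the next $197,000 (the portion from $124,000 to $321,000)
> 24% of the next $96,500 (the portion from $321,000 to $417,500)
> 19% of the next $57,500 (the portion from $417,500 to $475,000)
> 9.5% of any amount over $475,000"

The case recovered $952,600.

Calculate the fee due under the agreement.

$177,512.00

First $39,500 at 38% = $15,010.00
Next $84,500 at 33% = $27,885.00
Next $197,000 at 28% = $55,160.00
Next $96,500 at 24% = $23,160.00
Next $57,500 at 19% = $10,925.00
Remaining $477,600 at 9.5% = $45,372.00
Fee: $15,010.00 + $27,885.00 + $55,160.00 + $23,160.00 + $10,925.00 + $45,372.00 = $177,512.00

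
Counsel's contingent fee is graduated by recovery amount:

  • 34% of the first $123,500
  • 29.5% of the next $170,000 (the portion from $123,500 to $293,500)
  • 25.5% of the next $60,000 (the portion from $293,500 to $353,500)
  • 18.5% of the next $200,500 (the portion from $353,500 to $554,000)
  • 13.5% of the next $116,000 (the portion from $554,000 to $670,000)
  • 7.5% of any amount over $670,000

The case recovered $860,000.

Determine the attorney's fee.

First $123,500 at 34% = $41,990.00
Next $170,000 at 29.5% = $50,150.00
Next $60,000 at 25.5% = $15,300.00
Next $200,500 at 18.5% = $37,092.50
Next $116,000 at 13.5% = $15,660.00
Remaining $190,000 at 7.5% = $14,250.00
Fee: $41,990.00 + $50,150.00 + $15,300.00 + $37,092.50 + $15,660.00 + $14,250.00 = $174,442.50

$174,442.50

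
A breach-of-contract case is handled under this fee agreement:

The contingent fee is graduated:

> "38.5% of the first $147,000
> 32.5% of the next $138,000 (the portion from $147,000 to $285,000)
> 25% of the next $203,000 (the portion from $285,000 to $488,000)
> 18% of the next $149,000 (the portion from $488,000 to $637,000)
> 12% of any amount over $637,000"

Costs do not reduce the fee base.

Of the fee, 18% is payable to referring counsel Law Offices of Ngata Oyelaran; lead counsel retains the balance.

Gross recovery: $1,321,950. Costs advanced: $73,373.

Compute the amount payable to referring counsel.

$47,017.62

Fee base is the gross recovery, $1,321,950; costs are reimbursed separately.
First $147,000 at 38.5% = $56,595.00
Next $138,000 at 32.5% = $44,850.00
Next $203,000 at 25% = $50,750.00
Next $149,000 at 18% = $26,820.00
Remaining $684,950 at 12% = $82,194.00
Fee: $56,595.00 + $44,850.00 + $50,750.00 + $26,820.00 + $82,194.00 = $261,209.00
Referral share: 18% of $261,209.00 = $47,017.62; lead counsel retains $261,209.00 − $47,017.62 = $214,191.38.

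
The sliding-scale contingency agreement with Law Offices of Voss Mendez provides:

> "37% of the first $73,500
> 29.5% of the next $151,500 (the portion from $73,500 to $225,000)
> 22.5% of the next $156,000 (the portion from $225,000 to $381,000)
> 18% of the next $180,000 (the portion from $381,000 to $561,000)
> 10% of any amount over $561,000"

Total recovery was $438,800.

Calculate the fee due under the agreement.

$117,391.50

First $73,500 at 37% = $27,195.00
Next $151,500 at 29.5% = $44,692.50
Next $156,000 at 22.5% = $35,100.00
Remaining $57,800 at 18% = $10,404.00
Fee: $27,195.00 + $44,692.50 + $35,100.00 + $10,404.00 = $117,391.50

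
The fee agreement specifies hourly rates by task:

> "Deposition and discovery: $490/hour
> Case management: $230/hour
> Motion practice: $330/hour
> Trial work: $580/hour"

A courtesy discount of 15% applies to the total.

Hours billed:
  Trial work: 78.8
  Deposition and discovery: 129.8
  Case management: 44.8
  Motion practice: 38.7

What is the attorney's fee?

Deposition and discovery: 129.8 × $490 = $63,602.00
Case management: 44.8 × $230 = $10,304.00
Motion practice: 38.7 × $330 = $12,771.00
Trial work: 78.8 × $580 = $45,704.00
Subtotal: $132,381.00
Less 15% discount: −$19,857.15
Total: $132,381.00 − $19,857.15 = $112,523.85

$112,523.85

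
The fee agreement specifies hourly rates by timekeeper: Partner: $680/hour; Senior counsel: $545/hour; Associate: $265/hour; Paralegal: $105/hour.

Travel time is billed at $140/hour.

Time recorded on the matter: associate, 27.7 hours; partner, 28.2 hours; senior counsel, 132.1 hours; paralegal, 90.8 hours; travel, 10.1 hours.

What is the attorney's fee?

$109,459.00

Partner: 28.2 × $680 = $19,176.00
Senior counsel: 132.1 × $545 = $71,994.50
Associate: 27.7 × $265 = $7,340.50
Paralegal: 90.8 × $105 = $9,534.00
Subtotal: $19,176.00 + $71,994.50 + $7,340.50 + $9,534.00 = $108,045.00
Travel: 10.1 × $140 = $1,414.00
Total: $108,045.00 + $1,414.00 = $109,459.00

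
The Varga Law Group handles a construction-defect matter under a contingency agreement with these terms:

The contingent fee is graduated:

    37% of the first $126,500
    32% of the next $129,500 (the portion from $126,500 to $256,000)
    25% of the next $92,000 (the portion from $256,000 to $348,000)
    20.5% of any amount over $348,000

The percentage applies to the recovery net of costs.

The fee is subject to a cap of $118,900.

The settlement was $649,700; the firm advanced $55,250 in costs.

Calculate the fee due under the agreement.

$118,900.00

Fee base (net of costs): $649,700 − $55,250 = $594,450
First $126,500 at 37% = $46,805.00
Next $129,500 at 32% = $41,440.00
Next $92,000 at 25% = $23,000.00
Remaining $246,450 at 20.5% = $50,522.25
Fee: $46,805.00 + $41,440.00 + $23,000.00 + $50,522.25 = $161,767.25
$161,767.25 exceeds the $118,900 cap, so the fee is capped at $118,900.00.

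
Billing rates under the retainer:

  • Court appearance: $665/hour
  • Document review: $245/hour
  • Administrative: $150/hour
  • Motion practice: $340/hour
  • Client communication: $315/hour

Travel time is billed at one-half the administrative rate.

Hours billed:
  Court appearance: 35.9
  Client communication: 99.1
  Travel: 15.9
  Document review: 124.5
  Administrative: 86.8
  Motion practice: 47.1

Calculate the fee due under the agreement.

Court appearance: 35.9 × $665 = $23,873.50
Document review: 124.5 × $245 = $30,502.50
Administrative: 86.8 × $150 = $13,020.00
Motion practice: 47.1 × $340 = $16,014.00
Client communication: 99.1 × $315 = $31,216.50
Subtotal: $23,873.50 + $30,502.50 + $13,020.00 + $16,014.00 + $31,216.50 = $114,626.50
Travel: 15.9 × ($150 ÷ 2) = 15.9 × $75.00 = $1,192.50
Total: $114,626.50 + $1,192.50 = $115,819.00

$115,819.00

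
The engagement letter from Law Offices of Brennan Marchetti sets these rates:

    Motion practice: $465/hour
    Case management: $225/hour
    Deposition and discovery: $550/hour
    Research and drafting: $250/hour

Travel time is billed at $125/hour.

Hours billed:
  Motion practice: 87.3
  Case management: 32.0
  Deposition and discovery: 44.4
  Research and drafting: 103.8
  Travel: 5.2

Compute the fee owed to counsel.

$98,814.50

Motion practice: 87.3 × $465 = $40,594.50
Case management: 32.0 × $225 = $7,200.00
Deposition and discovery: 44.4 × $550 = $24,420.00
Research and drafting: 103.8 × $250 = $25,950.00
Subtotal: $40,594.50 + $7,200.00 + $24,420.00 + $25,950.00 = $98,164.50
Travel: 5.2 × $125 = $650.00
Total: $98,164.50 + $650.00 = $98,814.50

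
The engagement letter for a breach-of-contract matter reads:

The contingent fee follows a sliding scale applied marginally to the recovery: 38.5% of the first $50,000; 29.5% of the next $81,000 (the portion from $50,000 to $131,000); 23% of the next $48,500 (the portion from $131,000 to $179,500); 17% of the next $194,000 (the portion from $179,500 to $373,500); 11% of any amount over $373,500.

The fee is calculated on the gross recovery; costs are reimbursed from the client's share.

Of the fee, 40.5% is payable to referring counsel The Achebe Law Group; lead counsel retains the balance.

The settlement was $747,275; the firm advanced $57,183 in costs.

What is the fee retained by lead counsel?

Fee base is the gross recovery, $747,275; costs are reimbursed separately.
First $50,000 at 38.5% = $19,250.00
Next $81,000 at 29.5% = $23,895.00
Next $48,500 at 23% = $11,155.00
Next $194,000 at 17% = $32,980.00
Remaining $373,775 at 11% = $41,115.25
Fee: $19,250.00 + $23,895.00 + $11,155.00 + $32,980.00 + $41,115.25 = $128,395.25
Referral share: 40.5% of $128,395.25 = $52,000.08; lead counsel retains $128,395.25 − $52,000.08 = $76,395.17.

$76,395.17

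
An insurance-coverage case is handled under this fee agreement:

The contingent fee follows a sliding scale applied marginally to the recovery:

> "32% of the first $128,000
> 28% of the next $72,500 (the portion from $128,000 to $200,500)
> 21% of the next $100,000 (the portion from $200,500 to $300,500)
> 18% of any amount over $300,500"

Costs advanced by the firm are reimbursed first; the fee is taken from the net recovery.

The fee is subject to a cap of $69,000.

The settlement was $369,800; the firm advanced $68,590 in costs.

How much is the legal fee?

$69,000.00

Fee base (net of costs): $369,800 − $68,590 = $301,210
First $128,000 at 32% = $40,960.00
Next $72,500 at 28% = $20,300.00
Next $100,000 at 21% = $21,000.00
Remaining $710 at 18% = $127.80
Fee: $40,960.00 + $20,300.00 + $21,000.00 + $127.80 = $82,387.80
$82,387.80 exceeds the $69,000 cap, so the fee is capped at $69,000.00.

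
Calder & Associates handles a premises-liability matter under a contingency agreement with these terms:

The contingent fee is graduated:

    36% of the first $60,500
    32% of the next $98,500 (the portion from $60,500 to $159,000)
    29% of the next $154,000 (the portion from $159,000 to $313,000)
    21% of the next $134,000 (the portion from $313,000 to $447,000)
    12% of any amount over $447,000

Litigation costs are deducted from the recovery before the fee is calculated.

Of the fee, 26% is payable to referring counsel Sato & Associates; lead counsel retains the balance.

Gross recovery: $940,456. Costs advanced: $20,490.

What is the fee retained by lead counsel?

Fee base (net of costs): $940,456 − $20,490 = $919,966
First $60,500 at 36% = $21,780.00
Next $98,500 at 32% = $31,520.00
Next $154,000 at 29% = $44,660.00
Next $134,000 at 21% = $28,140.00
Remaining $472,966 at 12% = $56,755.92
Fee: $21,780.00 + $31,520.00 + $44,660.00 + $28,140.00 + $56,755.92 = $182,855.92
Referral share: 26% of $182,855.92 = $47,542.54; lead counsel retains $182,855.92 − $47,542.54 = $135,313.38.

$135,313.38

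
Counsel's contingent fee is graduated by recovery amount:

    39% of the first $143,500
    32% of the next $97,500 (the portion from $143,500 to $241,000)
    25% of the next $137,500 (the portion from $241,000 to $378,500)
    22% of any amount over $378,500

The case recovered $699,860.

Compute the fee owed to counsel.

$192,239.20

First $143,500 at 39% = $55,965.00
Next $97,500 at 32% = $31,200.00
Next $137,500 at 25% = $34,375.00
Remaining $321,360 at 22% = $70,699.20
Fee: $55,965.00 + $31,200.00 + $34,375.00 + $70,699.20 = $192,239.20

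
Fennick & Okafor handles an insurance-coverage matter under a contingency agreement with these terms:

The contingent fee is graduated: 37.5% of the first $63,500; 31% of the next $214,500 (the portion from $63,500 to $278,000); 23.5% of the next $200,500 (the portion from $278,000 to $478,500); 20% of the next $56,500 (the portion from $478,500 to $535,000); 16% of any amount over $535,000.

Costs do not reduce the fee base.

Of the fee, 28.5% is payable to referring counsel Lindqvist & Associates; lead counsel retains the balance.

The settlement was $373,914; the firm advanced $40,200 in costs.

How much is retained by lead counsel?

$80,685.81

Fee base is the gross recovery, $373,914; costs are reimbursed separately.
First $63,500 at 37.5% = $23,812.50
Next $214,500 at 31% = $66,495.00
Remaining $95,914 at 23.5% = $22,539.79
Fee: $23,812.50 + $66,495.00 + $22,539.79 = $112,847.29
Referral share: 28.5% of $112,847.29 = $32,161.48; lead counsel retains $112,847.29 − $32,161.48 = $80,685.81.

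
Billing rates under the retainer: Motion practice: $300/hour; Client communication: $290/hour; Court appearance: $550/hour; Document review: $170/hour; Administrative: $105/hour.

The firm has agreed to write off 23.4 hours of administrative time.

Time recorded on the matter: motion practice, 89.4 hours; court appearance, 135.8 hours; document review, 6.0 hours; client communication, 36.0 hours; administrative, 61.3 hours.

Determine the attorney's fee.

$116,949.50

Motion practice: 89.4 × $300 = $26,820.00
Client communication: 36.0 × $290 = $10,440.00
Court appearance: 135.8 × $550 = $74,690.00
Document review: 6.0 × $170 = $1,020.00
Administrative: 61.3 × $105 = $6,436.50
Subtotal: $119,406.50
Write-off: 23.4 × $105 = $2,457.00
Total: $119,406.50 − $2,457.00 = $116,949.50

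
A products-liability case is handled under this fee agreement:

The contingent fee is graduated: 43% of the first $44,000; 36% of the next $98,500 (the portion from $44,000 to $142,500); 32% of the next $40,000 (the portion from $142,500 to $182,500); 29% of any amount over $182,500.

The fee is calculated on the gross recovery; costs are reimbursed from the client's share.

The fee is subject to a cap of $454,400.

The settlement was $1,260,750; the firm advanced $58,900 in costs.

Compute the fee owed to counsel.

$379,872.50

Fee base is the gross recovery, $1,260,750; costs are reimbursed separately.
First $44,000 at 43% = $18,920.00
Next $98,500 at 36% = $35,460.00
Next $40,000 at 32% = $12,800.00
Remaining $1,078,250 at 29% = $312,692.50
Fee: $18,920.00 + $35,460.00 + $12,800.00 + $312,692.50 = $379,872.50
$379,872.50 is under the $454,400 cap.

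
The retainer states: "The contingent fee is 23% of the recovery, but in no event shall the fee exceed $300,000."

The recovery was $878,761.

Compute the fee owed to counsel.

$202,115.03

23% of $878,761 = $202,115.03
That is under the $300,000 cap.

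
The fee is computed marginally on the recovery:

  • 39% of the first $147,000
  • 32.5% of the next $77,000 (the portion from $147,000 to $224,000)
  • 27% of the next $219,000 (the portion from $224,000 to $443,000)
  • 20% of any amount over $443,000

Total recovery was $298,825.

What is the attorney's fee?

First $147,000 at 39% = $57,330.00
Next $77,000 at 32.5% = $25,025.00
Remaining $74,825 at 27% = $20,202.75
Fee: $57,330.00 + $25,025.00 + $20,202.75 = $102,557.75

$102,557.75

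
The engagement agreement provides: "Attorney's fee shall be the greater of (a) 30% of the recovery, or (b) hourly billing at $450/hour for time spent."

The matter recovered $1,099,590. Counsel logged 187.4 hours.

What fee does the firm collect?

(a) 30% of $1,099,590 = $329,877.00
(b) 187.4 × $450 = $84,330.00
The greater is (a): $329,877.00.

$329,877.00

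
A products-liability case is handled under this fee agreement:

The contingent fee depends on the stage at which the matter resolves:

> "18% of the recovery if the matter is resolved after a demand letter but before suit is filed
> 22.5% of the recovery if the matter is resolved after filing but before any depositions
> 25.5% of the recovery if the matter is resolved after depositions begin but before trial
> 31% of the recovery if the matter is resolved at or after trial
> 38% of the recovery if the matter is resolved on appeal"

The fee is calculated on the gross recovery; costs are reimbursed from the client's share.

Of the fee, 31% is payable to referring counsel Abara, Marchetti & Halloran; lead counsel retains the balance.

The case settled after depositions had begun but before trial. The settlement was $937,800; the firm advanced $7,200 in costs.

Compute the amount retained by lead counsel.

$165,005.91

Fee base is the gross recovery, $937,800; costs are reimbursed separately.
The matter settled after depositions had begun but before trial, so the 25.5% rate applies.
$937,800 × 25.5% = $239,139.00
Referral share: 31% of $239,139.00 = $74,133.09; lead counsel retains $239,139.00 − $74,133.09 = $165,005.91.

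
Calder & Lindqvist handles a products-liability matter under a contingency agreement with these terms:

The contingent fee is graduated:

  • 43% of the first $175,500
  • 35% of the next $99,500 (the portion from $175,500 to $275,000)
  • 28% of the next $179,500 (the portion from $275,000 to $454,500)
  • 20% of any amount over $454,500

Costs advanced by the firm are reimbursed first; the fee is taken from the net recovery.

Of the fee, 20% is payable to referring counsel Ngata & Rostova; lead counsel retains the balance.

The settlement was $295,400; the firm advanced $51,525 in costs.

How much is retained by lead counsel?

$79,517.00

Fee base (net of costs): $295,400 − $51,525 = $243,875
First $175,500 at 43% = $75,465.00
Remaining $68,375 at 35% = $23,931.25
Fee: $75,465.00 + $23,931.25 = $99,396.25
Referral share: 20% of $99,396.25 = $19,879.25; lead counsel retains $99,396.25 − $19,879.25 = $79,517.00.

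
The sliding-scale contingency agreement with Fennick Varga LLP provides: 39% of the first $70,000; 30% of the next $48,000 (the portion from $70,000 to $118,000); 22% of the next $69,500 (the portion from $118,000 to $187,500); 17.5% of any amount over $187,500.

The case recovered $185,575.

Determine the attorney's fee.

$56,566.50

First $70,000 at 39% = $27,300.00
Next $48,000 at 30% = $14,400.00
Remaining $67,575 at 22% = $14,866.50
Fee: $27,300.00 + $14,400.00 + $14,866.50 = $56,566.50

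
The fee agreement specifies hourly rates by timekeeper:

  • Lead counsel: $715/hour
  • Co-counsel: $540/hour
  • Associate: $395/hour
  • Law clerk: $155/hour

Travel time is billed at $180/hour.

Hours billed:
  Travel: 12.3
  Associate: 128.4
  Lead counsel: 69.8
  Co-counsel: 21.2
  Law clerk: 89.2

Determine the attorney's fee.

Lead counsel: 69.8 × $715 = $49,907.00
Co-counsel: 21.2 × $540 = $11,448.00
Associate: 128.4 × $395 = $50,718.00
Law clerk: 89.2 × $155 = $13,826.00
Subtotal: $49,907.00 + $11,448.00 + $50,718.00 + $13,826.00 = $125,899.00
Travel: 12.3 × $180 = $2,214.00
Total: $125,899.00 + $2,214.00 = $128,113.00

$128,113.00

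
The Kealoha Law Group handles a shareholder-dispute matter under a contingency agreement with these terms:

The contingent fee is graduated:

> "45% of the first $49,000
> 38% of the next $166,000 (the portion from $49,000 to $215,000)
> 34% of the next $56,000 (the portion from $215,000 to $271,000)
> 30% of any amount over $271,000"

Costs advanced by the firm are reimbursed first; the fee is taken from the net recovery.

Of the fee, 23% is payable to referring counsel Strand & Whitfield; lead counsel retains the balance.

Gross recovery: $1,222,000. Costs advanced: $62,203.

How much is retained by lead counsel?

Fee base (net of costs): $1,222,000 − $62,203 = $1,159,797
First $49,000 at 45% = $22,050.00
Next $166,000 at 38% = $63,080.00
Next $56,000 at 34% = $19,040.00
Remaining $888,797 at 30% = $266,639.10
Fee: $22,050.00 + $63,080.00 + $19,040.00 + $266,639.10 = $370,809.10
Referral share: 23% of $370,809.10 = $85,286.09; lead counsel retains $370,809.10 − $85,286.09 = $285,523.01.

$285,523.01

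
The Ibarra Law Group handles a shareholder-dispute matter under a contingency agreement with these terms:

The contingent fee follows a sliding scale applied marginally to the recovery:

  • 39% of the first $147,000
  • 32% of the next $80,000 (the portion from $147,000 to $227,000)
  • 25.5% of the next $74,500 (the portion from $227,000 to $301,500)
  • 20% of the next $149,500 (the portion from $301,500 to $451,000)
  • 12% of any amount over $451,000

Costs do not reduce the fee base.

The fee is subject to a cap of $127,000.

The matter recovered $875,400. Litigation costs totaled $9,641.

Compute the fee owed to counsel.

$127,000.00

Fee base is the gross recovery, $875,400; costs are reimbursed separately.
First $147,000 at 39% = $57,330.00
Next $80,000 at 32% = $25,600.00
Next $74,500 at 25.5% = $18,997.50
Next $149,500 at 20% = $29,900.00
Remaining $424,400 at 12% = $50,928.00
Fee: $57,330.00 + $25,600.00 + $18,997.50 + $29,900.00 + $50,928.00 = $182,755.50
$182,755.50 exceeds the $127,000 cap, so the fee is capped at $127,000.00.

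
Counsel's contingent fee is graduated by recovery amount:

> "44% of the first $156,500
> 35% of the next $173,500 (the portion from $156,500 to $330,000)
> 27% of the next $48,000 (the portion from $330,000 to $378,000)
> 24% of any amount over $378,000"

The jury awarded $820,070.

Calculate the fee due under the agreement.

$248,641.80

First $156,500 at 44% = $68,860.00
Next $173,500 at 35% = $60,725.00
Next $48,000 at 27% = $12,960.00
Remaining $442,070 at 24% = $106,096.80
Fee: $68,860.00 + $60,725.00 + $12,960.00 + $106,096.80 = $248,641.80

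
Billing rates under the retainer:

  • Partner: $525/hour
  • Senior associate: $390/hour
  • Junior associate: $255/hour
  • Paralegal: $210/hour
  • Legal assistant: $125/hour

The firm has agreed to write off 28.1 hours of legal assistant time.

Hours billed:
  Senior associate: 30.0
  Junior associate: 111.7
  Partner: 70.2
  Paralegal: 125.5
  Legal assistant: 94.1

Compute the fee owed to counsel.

Partner: 70.2 × $525 = $36,855.00
Senior associate: 30.0 × $390 = $11,700.00
Junior associate: 111.7 × $255 = $28,483.50
Paralegal: 125.5 × $210 = $26,355.00
Legal assistant: 94.1 × $125 = $11,762.50
Subtotal: $115,156.00
Write-off: 28.1 × $125 = $3,512.50
Total: $115,156.00 − $3,512.50 = $111,643.50

$111,643.50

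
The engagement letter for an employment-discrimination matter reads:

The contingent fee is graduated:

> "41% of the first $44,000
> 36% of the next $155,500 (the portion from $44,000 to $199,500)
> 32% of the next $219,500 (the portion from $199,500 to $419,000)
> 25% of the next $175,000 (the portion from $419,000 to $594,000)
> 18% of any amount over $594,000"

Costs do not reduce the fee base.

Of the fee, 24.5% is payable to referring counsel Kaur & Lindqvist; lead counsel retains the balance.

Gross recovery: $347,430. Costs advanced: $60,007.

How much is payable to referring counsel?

$29,732.61

Fee base is the gross recovery, $347,430; costs are reimbursed separately.
First $44,000 at 41% = $18,040.00
Next $155,500 at 36% = $55,980.00
Remaining $147,930 at 32% = $47,337.60
Fee: $18,040.00 + $55,980.00 + $47,337.60 = $121,357.60
Referral share: 24.5% of $121,357.60 = $29,732.61; lead counsel retains $121,357.60 − $29,732.61 = $91,624.99.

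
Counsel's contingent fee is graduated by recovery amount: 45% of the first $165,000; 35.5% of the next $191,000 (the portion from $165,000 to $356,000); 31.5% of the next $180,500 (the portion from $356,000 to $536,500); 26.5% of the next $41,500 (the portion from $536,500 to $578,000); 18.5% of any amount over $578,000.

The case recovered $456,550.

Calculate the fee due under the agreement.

$173,728.25

First $165,000 at 45% = $74,250.00
Next $191,000 at 35.5% = $67,805.00
Remaining $100,550 at 31.5% = $31,673.25
Fee: $74,250.00 + $67,805.00 + $31,673.25 = $173,728.25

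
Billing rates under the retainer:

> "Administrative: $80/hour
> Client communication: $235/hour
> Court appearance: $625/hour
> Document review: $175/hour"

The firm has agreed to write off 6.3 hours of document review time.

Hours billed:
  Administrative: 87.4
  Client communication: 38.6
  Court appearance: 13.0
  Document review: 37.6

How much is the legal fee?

Administrative: 87.4 × $80 = $6,992.00
Client communication: 38.6 × $235 = $9,071.00
Court appearance: 13.0 × $625 = $8,125.00
Document review: 37.6 × $175 = $6,580.00
Subtotal: $30,768.00
Write-off: 6.3 × $175 = $1,102.50
Total: $30,768.00 − $1,102.50 = $29,665.50

$29,665.50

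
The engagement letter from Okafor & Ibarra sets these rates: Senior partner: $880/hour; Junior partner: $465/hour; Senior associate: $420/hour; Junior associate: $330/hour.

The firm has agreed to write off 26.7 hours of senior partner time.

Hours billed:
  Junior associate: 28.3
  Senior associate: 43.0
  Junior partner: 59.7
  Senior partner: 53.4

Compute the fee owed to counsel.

Senior partner: 53.4 × $880 = $46,992.00
Junior partner: 59.7 × $465 = $27,760.50
Senior associate: 43.0 × $420 = $18,060.00
Junior associate: 28.3 × $330 = $9,339.00
Subtotal: $102,151.50
Write-off: 26.7 × $880 = $23,496.00
Total: $102,151.50 − $23,496.00 = $78,655.50

$78,655.50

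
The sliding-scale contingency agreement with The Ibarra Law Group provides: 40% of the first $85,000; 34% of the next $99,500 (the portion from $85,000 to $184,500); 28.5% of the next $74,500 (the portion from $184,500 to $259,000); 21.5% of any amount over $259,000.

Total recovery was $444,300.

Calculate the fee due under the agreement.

$128,902.00

First $85,000 at 40% = $34,000.00
Next $99,500 at 34% = $33,830.00
Next $74,500 at 28.5% = $21,232.50
Remaining $185,300 at 21.5% = $39,839.50
Fee: $34,000.00 + $33,830.00 + $21,232.50 + $39,839.50 = $128,902.00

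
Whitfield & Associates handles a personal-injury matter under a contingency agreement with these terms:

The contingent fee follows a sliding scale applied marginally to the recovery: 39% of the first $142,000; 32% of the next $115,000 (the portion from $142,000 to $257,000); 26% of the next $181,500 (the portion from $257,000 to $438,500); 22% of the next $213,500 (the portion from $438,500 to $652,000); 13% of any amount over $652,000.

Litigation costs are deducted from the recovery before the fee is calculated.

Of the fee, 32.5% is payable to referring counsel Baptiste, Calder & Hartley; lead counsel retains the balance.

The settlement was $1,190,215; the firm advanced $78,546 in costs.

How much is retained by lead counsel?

$166,115.45

Fee base (net of costs): $1,190,215 − $78,546 = $1,111,669
First $142,000 at 39% = $55,380.00
Next $115,000 at 32% = $36,800.00
Next $181,500 at 26% = $47,190.00
Next $213,500 at 22% = $46,970.00
Remaining $459,669 at 13% = $59,756.97
Fee: $55,380.00 + $36,800.00 + $47,190.00 + $46,970.00 + $59,756.97 = $246,096.97
Referral share: 32.5% of $246,096.97 = $79,981.52; lead counsel retains $246,096.97 − $79,981.52 = $166,115.45.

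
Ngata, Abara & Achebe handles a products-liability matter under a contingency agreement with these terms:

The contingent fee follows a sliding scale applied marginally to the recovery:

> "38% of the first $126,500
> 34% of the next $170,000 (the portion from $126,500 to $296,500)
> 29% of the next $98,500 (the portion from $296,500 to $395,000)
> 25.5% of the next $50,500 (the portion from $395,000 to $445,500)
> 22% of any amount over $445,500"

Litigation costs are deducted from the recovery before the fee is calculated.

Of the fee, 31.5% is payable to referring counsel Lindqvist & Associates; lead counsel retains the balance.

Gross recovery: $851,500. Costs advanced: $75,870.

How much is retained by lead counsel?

Fee base (net of costs): $851,500 − $75,870 = $775,630
First $126,500 at 38% = $48,070.00
Next $170,000 at 34% = $57,800.00
Next $98,500 at 29% = $28,565.00
Next $50,500 at 25.5% = $12,877.50
Remaining $330,130 at 22% = $72,628.60
Fee: $48,070.00 + $57,800.00 + $28,565.00 + $12,877.50 + $72,628.60 = $219,941.10
Referral share: 31.5% of $219,941.10 = $69,281.45; lead counsel retains $219,941.10 − $69,281.45 = $150,659.65.

$150,659.65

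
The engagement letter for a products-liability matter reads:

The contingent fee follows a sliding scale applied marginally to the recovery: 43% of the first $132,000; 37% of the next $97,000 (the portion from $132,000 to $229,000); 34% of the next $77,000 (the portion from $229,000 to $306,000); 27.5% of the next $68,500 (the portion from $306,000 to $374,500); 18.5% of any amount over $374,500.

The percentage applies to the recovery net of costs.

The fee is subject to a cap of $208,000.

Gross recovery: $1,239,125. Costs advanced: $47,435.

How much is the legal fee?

Fee base (net of costs): $1,239,125 − $47,435 = $1,191,690
First $132,000 at 43% = $56,760.00
Next $97,000 at 37% = $35,890.00
Next $77,000 at 34% = $26,180.00
Next $68,500 at 27.5% = $18,837.50
Remaining $817,190 at 18.5% = $151,180.15
Fee: $56,760.00 + $35,890.00 + $26,180.00 + $18,837.50 + $151,180.15 = $288,847.65
$288,847.65 exceeds the $208,000 cap, so the fee is capped at $208,000.00.

$208,000.00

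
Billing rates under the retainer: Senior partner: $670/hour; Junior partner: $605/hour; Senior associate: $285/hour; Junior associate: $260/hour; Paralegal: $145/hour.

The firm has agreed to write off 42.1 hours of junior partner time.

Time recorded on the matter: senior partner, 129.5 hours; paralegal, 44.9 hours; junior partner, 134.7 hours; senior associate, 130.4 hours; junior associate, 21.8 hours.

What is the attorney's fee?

$192,130.50

Senior partner: 129.5 × $670 = $86,765.00
Junior partner: 134.7 × $605 = $81,493.50
Senior associate: 130.4 × $285 = $37,164.00
Junior associate: 21.8 × $260 = $5,668.00
Paralegal: 44.9 × $145 = $6,510.50
Subtotal: $217,601.00
Write-off: 42.1 × $605 = $25,470.50
Total: $217,601.00 − $25,470.50 = $192,130.50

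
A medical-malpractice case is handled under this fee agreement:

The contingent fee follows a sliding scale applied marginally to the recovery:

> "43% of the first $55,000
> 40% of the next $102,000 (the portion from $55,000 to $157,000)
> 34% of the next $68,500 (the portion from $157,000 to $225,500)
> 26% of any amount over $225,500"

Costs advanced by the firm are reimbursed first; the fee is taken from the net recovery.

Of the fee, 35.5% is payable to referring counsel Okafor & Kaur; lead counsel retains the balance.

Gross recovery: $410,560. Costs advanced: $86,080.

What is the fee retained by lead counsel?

$73,191.25

Fee base (net of costs): $410,560 − $86,080 = $324,480
First $55,000 at 43% = $23,650.00
Next $102,000 at 40% = $40,800.00
Next $68,500 at 34% = $23,290.00
Remaining $98,980 at 26% = $25,734.80
Fee: $23,650.00 + $40,800.00 + $23,290.00 + $25,734.80 = $113,474.80
Referral share: 35.5% of $113,474.80 = $40,283.55; lead counsel retains $113,474.80 − $40,283.55 = $73,191.25.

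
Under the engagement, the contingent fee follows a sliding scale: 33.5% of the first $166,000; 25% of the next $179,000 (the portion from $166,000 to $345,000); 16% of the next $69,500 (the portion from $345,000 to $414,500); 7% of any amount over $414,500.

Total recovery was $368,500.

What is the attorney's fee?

$104,120.00

First $166,000 at 33.5% = $55,610.00
Next $179,000 at 25% = $44,750.00
Remaining $23,500 at 16% = $3,760.00
Fee: $55,610.00 + $44,750.00 + $3,760.00 = $104,120.00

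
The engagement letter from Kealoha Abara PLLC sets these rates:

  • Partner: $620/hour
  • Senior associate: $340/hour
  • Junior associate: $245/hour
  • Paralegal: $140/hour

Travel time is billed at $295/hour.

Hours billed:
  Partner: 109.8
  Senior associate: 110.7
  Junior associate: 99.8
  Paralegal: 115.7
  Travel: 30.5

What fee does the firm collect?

$155,360.50

Partner: 109.8 × $620 = $68,076.00
Senior associate: 110.7 × $340 = $37,638.00
Junior associate: 99.8 × $245 = $24,451.00
Paralegal: 115.7 × $140 = $16,198.00
Subtotal: $68,076.00 + $37,638.00 + $24,451.00 + $16,198.00 = $146,363.00
Travel: 30.5 × $295 = $8,997.50
Total: $146,363.00 + $8,997.50 = $155,360.50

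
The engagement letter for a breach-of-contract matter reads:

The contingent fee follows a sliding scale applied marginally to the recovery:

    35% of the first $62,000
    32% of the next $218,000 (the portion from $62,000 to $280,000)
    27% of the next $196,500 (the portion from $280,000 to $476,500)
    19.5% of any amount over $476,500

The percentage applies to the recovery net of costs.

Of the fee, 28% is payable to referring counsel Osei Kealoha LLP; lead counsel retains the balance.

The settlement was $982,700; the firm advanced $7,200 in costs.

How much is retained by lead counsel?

$174,110.40

Fee base (net of costs): $982,700 − $7,200 = $975,500
First $62,000 at 35% = $21,700.00
Next $218,000 at 32% = $69,760.00
Next $196,500 at 27% = $53,055.00
Remaining $499,000 at 19.5% = $97,305.00
Fee: $21,700.00 + $69,760.00 + $53,055.00 + $97,305.00 = $241,820.00
Referral share: 28% of $241,820.00 = $67,709.60; lead counsel retains $241,820.00 − $67,709.60 = $174,110.40.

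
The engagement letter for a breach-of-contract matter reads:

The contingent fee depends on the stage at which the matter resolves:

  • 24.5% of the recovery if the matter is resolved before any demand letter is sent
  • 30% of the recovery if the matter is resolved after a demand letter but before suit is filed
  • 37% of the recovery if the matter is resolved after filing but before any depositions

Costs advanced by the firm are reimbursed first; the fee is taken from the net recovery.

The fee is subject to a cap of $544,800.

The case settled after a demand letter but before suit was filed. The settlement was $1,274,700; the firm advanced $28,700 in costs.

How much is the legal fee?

$373,800.00

Fee base (net of costs): $1,274,700 − $28,700 = $1,246,000
The matter settled after a demand letter but before suit was filed, so the 30% rate applies.
$1,246,000 × 30% = $373,800.00
$373,800.00 is under the $544,800 cap.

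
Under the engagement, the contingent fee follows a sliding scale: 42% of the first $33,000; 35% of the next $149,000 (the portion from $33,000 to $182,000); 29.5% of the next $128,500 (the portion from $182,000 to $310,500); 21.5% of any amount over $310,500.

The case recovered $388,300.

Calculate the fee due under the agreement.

$120,644.50

First $33,000 at 42% = $13,860.00
Next $149,000 at 35% = $52,150.00
Next $128,500 at 29.5% = $37,907.50
Remaining $77,800 at 21.5% = $16,727.00
Fee: $13,860.00 + $52,150.00 + $37,907.50 + $16,727.00 = $120,644.50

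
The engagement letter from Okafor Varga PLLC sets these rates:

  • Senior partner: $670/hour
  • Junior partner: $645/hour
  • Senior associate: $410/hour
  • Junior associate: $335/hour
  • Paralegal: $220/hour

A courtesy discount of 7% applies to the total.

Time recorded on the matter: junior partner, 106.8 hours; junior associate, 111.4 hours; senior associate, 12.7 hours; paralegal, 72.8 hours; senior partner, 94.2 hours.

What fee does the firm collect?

Senior partner: 94.2 × $670 = $63,114.00
Junior partner: 106.8 × $645 = $68,886.00
Senior associate: 12.7 × $410 = $5,207.00
Junior associate: 111.4 × $335 = $37,319.00
Paralegal: 72.8 × $220 = $16,016.00
Subtotal: $190,542.00
Less 7% discount: −$13,337.94
Total: $190,542.00 − $13,337.94 = $177,204.06

$177,204.06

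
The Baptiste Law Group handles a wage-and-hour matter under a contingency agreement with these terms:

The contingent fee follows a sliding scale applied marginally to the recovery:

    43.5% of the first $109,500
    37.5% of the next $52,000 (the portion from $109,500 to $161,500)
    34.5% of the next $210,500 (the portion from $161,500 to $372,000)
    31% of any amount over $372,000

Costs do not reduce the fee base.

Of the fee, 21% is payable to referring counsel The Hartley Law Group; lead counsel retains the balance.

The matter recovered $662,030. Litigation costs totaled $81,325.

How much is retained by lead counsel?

$181,434.80

Fee base is the gross recovery, $662,030; costs are reimbursed separately.
First $109,500 at 43.5% = $47,632.50
Next $52,000 at 37.5% = $19,500.00
Next $210,500 at 34.5% = $72,622.50
Remaining $290,030 at 31% = $89,909.30
Fee: $47,632.50 + $19,500.00 + $72,622.50 + $89,909.30 = $229,664.30
Referral share: 21% of $229,664.30 = $48,229.50; lead counsel retains $229,664.30 − $48,229.50 = $181,434.80.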